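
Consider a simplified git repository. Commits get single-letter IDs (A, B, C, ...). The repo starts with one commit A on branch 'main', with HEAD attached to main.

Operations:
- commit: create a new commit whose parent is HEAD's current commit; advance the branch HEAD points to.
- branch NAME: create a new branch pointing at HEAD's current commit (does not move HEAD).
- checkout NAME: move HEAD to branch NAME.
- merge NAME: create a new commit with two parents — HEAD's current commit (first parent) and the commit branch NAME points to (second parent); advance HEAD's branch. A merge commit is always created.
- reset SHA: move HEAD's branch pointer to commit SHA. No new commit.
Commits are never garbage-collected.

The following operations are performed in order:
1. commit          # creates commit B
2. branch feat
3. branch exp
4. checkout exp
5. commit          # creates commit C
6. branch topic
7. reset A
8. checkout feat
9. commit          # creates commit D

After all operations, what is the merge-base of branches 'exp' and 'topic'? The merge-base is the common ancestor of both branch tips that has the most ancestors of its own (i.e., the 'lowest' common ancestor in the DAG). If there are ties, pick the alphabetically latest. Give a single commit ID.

After op 1 (commit): HEAD=main@B [main=B]
After op 2 (branch): HEAD=main@B [feat=B main=B]
After op 3 (branch): HEAD=main@B [exp=B feat=B main=B]
After op 4 (checkout): HEAD=exp@B [exp=B feat=B main=B]
After op 5 (commit): HEAD=exp@C [exp=C feat=B main=B]
After op 6 (branch): HEAD=exp@C [exp=C feat=B main=B topic=C]
After op 7 (reset): HEAD=exp@A [exp=A feat=B main=B topic=C]
After op 8 (checkout): HEAD=feat@B [exp=A feat=B main=B topic=C]
After op 9 (commit): HEAD=feat@D [exp=A feat=D main=B topic=C]
ancestors(exp=A): ['A']
ancestors(topic=C): ['A', 'B', 'C']
common: ['A']

Answer: A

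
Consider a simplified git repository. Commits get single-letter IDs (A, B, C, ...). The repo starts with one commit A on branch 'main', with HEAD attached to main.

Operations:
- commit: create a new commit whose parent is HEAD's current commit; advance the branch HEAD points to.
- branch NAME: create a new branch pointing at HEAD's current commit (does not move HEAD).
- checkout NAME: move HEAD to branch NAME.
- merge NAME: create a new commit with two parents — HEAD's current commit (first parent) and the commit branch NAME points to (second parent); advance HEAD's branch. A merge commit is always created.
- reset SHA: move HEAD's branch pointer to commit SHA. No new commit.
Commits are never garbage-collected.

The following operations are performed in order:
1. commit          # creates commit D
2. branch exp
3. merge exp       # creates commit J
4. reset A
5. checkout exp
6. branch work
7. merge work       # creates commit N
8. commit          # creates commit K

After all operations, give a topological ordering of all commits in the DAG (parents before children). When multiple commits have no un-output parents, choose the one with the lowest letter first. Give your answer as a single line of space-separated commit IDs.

Answer: A D J N K

Derivation:
After op 1 (commit): HEAD=main@D [main=D]
After op 2 (branch): HEAD=main@D [exp=D main=D]
After op 3 (merge): HEAD=main@J [exp=D main=J]
After op 4 (reset): HEAD=main@A [exp=D main=A]
After op 5 (checkout): HEAD=exp@D [exp=D main=A]
After op 6 (branch): HEAD=exp@D [exp=D main=A work=D]
After op 7 (merge): HEAD=exp@N [exp=N main=A work=D]
After op 8 (commit): HEAD=exp@K [exp=K main=A work=D]
commit A: parents=[]
commit D: parents=['A']
commit J: parents=['D', 'D']
commit K: parents=['N']
commit N: parents=['D', 'D']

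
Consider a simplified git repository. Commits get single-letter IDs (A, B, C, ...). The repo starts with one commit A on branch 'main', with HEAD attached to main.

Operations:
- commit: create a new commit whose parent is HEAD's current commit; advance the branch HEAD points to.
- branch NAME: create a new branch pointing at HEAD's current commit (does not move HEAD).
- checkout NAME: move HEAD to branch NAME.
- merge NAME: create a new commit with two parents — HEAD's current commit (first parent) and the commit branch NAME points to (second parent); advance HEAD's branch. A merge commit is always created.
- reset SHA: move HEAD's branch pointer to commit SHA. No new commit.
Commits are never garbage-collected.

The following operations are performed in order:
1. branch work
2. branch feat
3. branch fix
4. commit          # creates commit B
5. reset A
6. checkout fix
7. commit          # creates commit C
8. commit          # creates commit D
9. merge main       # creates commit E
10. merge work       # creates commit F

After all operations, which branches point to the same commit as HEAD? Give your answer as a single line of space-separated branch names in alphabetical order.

After op 1 (branch): HEAD=main@A [main=A work=A]
After op 2 (branch): HEAD=main@A [feat=A main=A work=A]
After op 3 (branch): HEAD=main@A [feat=A fix=A main=A work=A]
After op 4 (commit): HEAD=main@B [feat=A fix=A main=B work=A]
After op 5 (reset): HEAD=main@A [feat=A fix=A main=A work=A]
After op 6 (checkout): HEAD=fix@A [feat=A fix=A main=A work=A]
After op 7 (commit): HEAD=fix@C [feat=A fix=C main=A work=A]
After op 8 (commit): HEAD=fix@D [feat=A fix=D main=A work=A]
After op 9 (merge): HEAD=fix@E [feat=A fix=E main=A work=A]
After op 10 (merge): HEAD=fix@F [feat=A fix=F main=A work=A]

Answer: fix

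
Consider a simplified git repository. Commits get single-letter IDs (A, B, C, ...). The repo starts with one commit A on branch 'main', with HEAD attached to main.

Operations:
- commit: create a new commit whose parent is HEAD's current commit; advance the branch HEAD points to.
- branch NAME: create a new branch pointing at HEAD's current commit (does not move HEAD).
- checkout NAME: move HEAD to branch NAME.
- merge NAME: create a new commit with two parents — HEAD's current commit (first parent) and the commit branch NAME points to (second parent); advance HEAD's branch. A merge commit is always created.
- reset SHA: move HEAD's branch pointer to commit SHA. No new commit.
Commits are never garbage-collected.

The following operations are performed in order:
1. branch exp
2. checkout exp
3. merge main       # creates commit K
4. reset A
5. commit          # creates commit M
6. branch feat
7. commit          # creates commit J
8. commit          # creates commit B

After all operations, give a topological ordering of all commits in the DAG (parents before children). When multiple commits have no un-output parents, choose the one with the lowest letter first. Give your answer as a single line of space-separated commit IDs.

After op 1 (branch): HEAD=main@A [exp=A main=A]
After op 2 (checkout): HEAD=exp@A [exp=A main=A]
After op 3 (merge): HEAD=exp@K [exp=K main=A]
After op 4 (reset): HEAD=exp@A [exp=A main=A]
After op 5 (commit): HEAD=exp@M [exp=M main=A]
After op 6 (branch): HEAD=exp@M [exp=M feat=M main=A]
After op 7 (commit): HEAD=exp@J [exp=J feat=M main=A]
After op 8 (commit): HEAD=exp@B [exp=B feat=M main=A]
commit A: parents=[]
commit B: parents=['J']
commit J: parents=['M']
commit K: parents=['A', 'A']
commit M: parents=['A']

Answer: A K M J B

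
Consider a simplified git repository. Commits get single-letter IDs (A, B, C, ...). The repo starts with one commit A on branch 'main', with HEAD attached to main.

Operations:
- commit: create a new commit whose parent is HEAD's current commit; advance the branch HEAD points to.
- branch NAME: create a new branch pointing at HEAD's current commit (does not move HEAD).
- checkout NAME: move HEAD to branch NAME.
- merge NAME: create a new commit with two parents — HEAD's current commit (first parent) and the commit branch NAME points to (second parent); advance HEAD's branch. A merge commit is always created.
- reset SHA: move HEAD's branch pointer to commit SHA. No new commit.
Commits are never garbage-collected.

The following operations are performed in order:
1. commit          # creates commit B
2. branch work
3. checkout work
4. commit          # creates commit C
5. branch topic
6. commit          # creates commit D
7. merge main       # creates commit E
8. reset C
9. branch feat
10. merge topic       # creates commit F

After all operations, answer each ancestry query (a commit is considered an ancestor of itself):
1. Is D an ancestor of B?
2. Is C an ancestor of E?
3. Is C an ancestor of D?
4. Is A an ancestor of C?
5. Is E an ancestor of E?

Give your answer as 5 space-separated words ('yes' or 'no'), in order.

After op 1 (commit): HEAD=main@B [main=B]
After op 2 (branch): HEAD=main@B [main=B work=B]
After op 3 (checkout): HEAD=work@B [main=B work=B]
After op 4 (commit): HEAD=work@C [main=B work=C]
After op 5 (branch): HEAD=work@C [main=B topic=C work=C]
After op 6 (commit): HEAD=work@D [main=B topic=C work=D]
After op 7 (merge): HEAD=work@E [main=B topic=C work=E]
After op 8 (reset): HEAD=work@C [main=B topic=C work=C]
After op 9 (branch): HEAD=work@C [feat=C main=B topic=C work=C]
After op 10 (merge): HEAD=work@F [feat=C main=B topic=C work=F]
ancestors(B) = {A,B}; D in? no
ancestors(E) = {A,B,C,D,E}; C in? yes
ancestors(D) = {A,B,C,D}; C in? yes
ancestors(C) = {A,B,C}; A in? yes
ancestors(E) = {A,B,C,D,E}; E in? yes

Answer: no yes yes yes yes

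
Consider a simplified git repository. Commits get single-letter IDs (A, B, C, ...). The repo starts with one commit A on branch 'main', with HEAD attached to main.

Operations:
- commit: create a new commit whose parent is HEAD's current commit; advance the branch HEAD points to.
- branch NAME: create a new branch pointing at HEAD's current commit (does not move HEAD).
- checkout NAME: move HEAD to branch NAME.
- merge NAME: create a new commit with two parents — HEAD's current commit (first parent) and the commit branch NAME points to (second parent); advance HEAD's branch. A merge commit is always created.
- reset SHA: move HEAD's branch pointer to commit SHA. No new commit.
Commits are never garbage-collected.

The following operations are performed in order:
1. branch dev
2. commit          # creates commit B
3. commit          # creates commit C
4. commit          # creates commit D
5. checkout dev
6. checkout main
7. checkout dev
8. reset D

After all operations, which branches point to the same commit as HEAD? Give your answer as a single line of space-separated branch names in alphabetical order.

After op 1 (branch): HEAD=main@A [dev=A main=A]
After op 2 (commit): HEAD=main@B [dev=A main=B]
After op 3 (commit): HEAD=main@C [dev=A main=C]
After op 4 (commit): HEAD=main@D [dev=A main=D]
After op 5 (checkout): HEAD=dev@A [dev=A main=D]
After op 6 (checkout): HEAD=main@D [dev=A main=D]
After op 7 (checkout): HEAD=dev@A [dev=A main=D]
After op 8 (reset): HEAD=dev@D [dev=D main=D]

Answer: dev main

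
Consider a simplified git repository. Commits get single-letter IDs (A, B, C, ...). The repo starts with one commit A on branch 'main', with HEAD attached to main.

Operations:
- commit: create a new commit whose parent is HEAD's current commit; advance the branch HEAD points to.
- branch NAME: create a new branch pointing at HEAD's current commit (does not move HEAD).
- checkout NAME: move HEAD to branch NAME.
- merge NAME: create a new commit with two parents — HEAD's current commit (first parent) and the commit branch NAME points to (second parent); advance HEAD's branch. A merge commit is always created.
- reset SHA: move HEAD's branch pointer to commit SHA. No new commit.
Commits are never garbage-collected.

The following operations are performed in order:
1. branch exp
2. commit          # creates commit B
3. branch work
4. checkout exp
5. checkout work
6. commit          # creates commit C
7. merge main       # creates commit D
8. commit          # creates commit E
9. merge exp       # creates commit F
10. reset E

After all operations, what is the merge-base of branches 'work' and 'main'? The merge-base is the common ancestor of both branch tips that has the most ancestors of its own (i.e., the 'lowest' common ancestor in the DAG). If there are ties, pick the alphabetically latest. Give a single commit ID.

Answer: B

Derivation:
After op 1 (branch): HEAD=main@A [exp=A main=A]
After op 2 (commit): HEAD=main@B [exp=A main=B]
After op 3 (branch): HEAD=main@B [exp=A main=B work=B]
After op 4 (checkout): HEAD=exp@A [exp=A main=B work=B]
After op 5 (checkout): HEAD=work@B [exp=A main=B work=B]
After op 6 (commit): HEAD=work@C [exp=A main=B work=C]
After op 7 (merge): HEAD=work@D [exp=A main=B work=D]
After op 8 (commit): HEAD=work@E [exp=A main=B work=E]
After op 9 (merge): HEAD=work@F [exp=A main=B work=F]
After op 10 (reset): HEAD=work@E [exp=A main=B work=E]
ancestors(work=E): ['A', 'B', 'C', 'D', 'E']
ancestors(main=B): ['A', 'B']
common: ['A', 'B']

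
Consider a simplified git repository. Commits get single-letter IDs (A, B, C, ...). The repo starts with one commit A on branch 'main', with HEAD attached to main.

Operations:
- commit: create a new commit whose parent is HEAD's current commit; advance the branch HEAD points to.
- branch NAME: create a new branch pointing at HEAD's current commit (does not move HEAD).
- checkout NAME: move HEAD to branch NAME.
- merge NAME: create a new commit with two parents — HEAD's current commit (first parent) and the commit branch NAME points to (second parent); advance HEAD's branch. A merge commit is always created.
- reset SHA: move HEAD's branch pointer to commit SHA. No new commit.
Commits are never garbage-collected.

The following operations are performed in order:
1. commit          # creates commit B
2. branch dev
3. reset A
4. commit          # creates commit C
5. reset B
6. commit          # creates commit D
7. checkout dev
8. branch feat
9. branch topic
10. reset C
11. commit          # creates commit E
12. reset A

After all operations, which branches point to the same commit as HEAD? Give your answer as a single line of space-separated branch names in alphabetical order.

After op 1 (commit): HEAD=main@B [main=B]
After op 2 (branch): HEAD=main@B [dev=B main=B]
After op 3 (reset): HEAD=main@A [dev=B main=A]
After op 4 (commit): HEAD=main@C [dev=B main=C]
After op 5 (reset): HEAD=main@B [dev=B main=B]
After op 6 (commit): HEAD=main@D [dev=B main=D]
After op 7 (checkout): HEAD=dev@B [dev=B main=D]
After op 8 (branch): HEAD=dev@B [dev=B feat=B main=D]
After op 9 (branch): HEAD=dev@B [dev=B feat=B main=D topic=B]
After op 10 (reset): HEAD=dev@C [dev=C feat=B main=D topic=B]
After op 11 (commit): HEAD=dev@E [dev=E feat=B main=D topic=B]
After op 12 (reset): HEAD=dev@A [dev=A feat=B main=D topic=B]

Answer: dev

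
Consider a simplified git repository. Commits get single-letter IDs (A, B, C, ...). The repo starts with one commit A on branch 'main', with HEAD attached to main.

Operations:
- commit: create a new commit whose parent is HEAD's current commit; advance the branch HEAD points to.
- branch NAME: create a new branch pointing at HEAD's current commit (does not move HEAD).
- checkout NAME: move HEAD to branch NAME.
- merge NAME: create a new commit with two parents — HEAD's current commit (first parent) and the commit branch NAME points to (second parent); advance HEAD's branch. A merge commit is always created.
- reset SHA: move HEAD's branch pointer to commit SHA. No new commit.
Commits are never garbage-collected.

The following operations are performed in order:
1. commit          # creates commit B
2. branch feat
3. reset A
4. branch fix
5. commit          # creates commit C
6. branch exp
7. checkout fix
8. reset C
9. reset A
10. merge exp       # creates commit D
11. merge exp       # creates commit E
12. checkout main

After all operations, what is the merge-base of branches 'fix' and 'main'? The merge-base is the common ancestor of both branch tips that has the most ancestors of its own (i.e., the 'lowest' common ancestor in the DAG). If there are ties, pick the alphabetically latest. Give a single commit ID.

After op 1 (commit): HEAD=main@B [main=B]
After op 2 (branch): HEAD=main@B [feat=B main=B]
After op 3 (reset): HEAD=main@A [feat=B main=A]
After op 4 (branch): HEAD=main@A [feat=B fix=A main=A]
After op 5 (commit): HEAD=main@C [feat=B fix=A main=C]
After op 6 (branch): HEAD=main@C [exp=C feat=B fix=A main=C]
After op 7 (checkout): HEAD=fix@A [exp=C feat=B fix=A main=C]
After op 8 (reset): HEAD=fix@C [exp=C feat=B fix=C main=C]
After op 9 (reset): HEAD=fix@A [exp=C feat=B fix=A main=C]
After op 10 (merge): HEAD=fix@D [exp=C feat=B fix=D main=C]
After op 11 (merge): HEAD=fix@E [exp=C feat=B fix=E main=C]
After op 12 (checkout): HEAD=main@C [exp=C feat=B fix=E main=C]
ancestors(fix=E): ['A', 'C', 'D', 'E']
ancestors(main=C): ['A', 'C']
common: ['A', 'C']

Answer: C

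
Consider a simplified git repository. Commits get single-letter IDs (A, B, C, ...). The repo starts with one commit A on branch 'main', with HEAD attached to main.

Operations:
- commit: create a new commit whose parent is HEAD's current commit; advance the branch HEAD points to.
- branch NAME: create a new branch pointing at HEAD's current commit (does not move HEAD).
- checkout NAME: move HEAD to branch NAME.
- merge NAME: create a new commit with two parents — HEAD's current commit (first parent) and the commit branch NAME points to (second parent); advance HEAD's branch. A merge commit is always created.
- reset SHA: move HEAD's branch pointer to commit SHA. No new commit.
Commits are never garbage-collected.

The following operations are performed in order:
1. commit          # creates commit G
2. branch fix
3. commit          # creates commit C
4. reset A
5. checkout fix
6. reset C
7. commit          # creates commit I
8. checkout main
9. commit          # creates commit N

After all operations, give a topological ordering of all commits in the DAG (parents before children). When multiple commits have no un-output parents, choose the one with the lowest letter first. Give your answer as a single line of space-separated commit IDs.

Answer: A G C I N

Derivation:
After op 1 (commit): HEAD=main@G [main=G]
After op 2 (branch): HEAD=main@G [fix=G main=G]
After op 3 (commit): HEAD=main@C [fix=G main=C]
After op 4 (reset): HEAD=main@A [fix=G main=A]
After op 5 (checkout): HEAD=fix@G [fix=G main=A]
After op 6 (reset): HEAD=fix@C [fix=C main=A]
After op 7 (commit): HEAD=fix@I [fix=I main=A]
After op 8 (checkout): HEAD=main@A [fix=I main=A]
After op 9 (commit): HEAD=main@N [fix=I main=N]
commit A: parents=[]
commit C: parents=['G']
commit G: parents=['A']
commit I: parents=['C']
commit N: parents=['A']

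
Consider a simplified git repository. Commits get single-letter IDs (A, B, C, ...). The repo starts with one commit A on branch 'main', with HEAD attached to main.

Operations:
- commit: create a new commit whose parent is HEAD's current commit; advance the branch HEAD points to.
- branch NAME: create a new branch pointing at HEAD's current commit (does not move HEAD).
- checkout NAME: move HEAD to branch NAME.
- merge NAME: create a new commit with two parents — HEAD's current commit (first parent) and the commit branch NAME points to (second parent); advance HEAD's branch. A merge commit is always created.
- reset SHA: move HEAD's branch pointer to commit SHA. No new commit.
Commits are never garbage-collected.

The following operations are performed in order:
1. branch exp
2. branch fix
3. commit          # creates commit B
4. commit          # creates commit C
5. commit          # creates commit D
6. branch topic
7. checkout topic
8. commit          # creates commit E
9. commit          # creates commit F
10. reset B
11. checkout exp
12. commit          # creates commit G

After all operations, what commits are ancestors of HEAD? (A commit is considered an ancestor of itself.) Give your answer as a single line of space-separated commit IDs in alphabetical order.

After op 1 (branch): HEAD=main@A [exp=A main=A]
After op 2 (branch): HEAD=main@A [exp=A fix=A main=A]
After op 3 (commit): HEAD=main@B [exp=A fix=A main=B]
After op 4 (commit): HEAD=main@C [exp=A fix=A main=C]
After op 5 (commit): HEAD=main@D [exp=A fix=A main=D]
After op 6 (branch): HEAD=main@D [exp=A fix=A main=D topic=D]
After op 7 (checkout): HEAD=topic@D [exp=A fix=A main=D topic=D]
After op 8 (commit): HEAD=topic@E [exp=A fix=A main=D topic=E]
After op 9 (commit): HEAD=topic@F [exp=A fix=A main=D topic=F]
After op 10 (reset): HEAD=topic@B [exp=A fix=A main=D topic=B]
After op 11 (checkout): HEAD=exp@A [exp=A fix=A main=D topic=B]
After op 12 (commit): HEAD=exp@G [exp=G fix=A main=D topic=B]

Answer: A G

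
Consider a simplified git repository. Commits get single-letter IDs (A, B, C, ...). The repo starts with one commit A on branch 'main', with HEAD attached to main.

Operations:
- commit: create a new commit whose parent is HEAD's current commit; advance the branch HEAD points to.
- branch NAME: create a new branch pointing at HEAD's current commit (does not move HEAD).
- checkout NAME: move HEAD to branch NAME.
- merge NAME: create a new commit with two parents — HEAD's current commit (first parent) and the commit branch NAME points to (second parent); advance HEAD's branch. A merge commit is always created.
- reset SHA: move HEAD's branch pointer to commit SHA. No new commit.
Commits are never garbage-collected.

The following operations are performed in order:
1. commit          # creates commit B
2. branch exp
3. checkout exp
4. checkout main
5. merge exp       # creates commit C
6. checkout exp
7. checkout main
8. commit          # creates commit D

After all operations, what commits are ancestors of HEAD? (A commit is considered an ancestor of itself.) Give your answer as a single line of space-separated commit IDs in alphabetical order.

After op 1 (commit): HEAD=main@B [main=B]
After op 2 (branch): HEAD=main@B [exp=B main=B]
After op 3 (checkout): HEAD=exp@B [exp=B main=B]
After op 4 (checkout): HEAD=main@B [exp=B main=B]
After op 5 (merge): HEAD=main@C [exp=B main=C]
After op 6 (checkout): HEAD=exp@B [exp=B main=C]
After op 7 (checkout): HEAD=main@C [exp=B main=C]
After op 8 (commit): HEAD=main@D [exp=B main=D]

Answer: A B C D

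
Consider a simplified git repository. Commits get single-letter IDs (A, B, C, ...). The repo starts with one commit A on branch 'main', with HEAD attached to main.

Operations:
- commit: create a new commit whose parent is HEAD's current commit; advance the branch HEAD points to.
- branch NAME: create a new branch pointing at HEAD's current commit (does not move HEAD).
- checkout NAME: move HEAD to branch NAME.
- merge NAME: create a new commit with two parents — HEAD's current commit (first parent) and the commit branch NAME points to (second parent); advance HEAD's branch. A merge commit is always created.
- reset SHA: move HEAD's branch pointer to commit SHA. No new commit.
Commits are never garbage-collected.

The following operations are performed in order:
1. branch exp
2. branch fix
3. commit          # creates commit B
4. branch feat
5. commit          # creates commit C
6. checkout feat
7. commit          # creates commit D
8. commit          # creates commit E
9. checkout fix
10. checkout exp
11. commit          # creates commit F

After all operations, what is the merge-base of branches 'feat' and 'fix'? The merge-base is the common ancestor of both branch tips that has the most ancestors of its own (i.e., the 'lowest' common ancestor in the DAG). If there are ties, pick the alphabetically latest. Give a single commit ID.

After op 1 (branch): HEAD=main@A [exp=A main=A]
After op 2 (branch): HEAD=main@A [exp=A fix=A main=A]
After op 3 (commit): HEAD=main@B [exp=A fix=A main=B]
After op 4 (branch): HEAD=main@B [exp=A feat=B fix=A main=B]
After op 5 (commit): HEAD=main@C [exp=A feat=B fix=A main=C]
After op 6 (checkout): HEAD=feat@B [exp=A feat=B fix=A main=C]
After op 7 (commit): HEAD=feat@D [exp=A feat=D fix=A main=C]
After op 8 (commit): HEAD=feat@E [exp=A feat=E fix=A main=C]
After op 9 (checkout): HEAD=fix@A [exp=A feat=E fix=A main=C]
After op 10 (checkout): HEAD=exp@A [exp=A feat=E fix=A main=C]
After op 11 (commit): HEAD=exp@F [exp=F feat=E fix=A main=C]
ancestors(feat=E): ['A', 'B', 'D', 'E']
ancestors(fix=A): ['A']
common: ['A']

Answer: A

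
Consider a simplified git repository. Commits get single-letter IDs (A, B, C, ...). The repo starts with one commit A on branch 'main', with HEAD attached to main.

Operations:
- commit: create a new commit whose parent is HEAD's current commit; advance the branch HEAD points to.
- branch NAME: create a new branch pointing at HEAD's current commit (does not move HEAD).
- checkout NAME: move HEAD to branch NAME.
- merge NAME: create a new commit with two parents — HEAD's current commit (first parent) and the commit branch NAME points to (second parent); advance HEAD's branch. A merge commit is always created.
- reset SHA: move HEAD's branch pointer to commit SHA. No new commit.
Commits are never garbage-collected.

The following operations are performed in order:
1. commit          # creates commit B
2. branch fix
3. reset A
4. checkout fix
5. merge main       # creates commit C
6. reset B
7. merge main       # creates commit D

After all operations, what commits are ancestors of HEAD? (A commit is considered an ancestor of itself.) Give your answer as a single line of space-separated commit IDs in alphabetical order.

Answer: A B D

Derivation:
After op 1 (commit): HEAD=main@B [main=B]
After op 2 (branch): HEAD=main@B [fix=B main=B]
After op 3 (reset): HEAD=main@A [fix=B main=A]
After op 4 (checkout): HEAD=fix@B [fix=B main=A]
After op 5 (merge): HEAD=fix@C [fix=C main=A]
After op 6 (reset): HEAD=fix@B [fix=B main=A]
After op 7 (merge): HEAD=fix@D [fix=D main=A]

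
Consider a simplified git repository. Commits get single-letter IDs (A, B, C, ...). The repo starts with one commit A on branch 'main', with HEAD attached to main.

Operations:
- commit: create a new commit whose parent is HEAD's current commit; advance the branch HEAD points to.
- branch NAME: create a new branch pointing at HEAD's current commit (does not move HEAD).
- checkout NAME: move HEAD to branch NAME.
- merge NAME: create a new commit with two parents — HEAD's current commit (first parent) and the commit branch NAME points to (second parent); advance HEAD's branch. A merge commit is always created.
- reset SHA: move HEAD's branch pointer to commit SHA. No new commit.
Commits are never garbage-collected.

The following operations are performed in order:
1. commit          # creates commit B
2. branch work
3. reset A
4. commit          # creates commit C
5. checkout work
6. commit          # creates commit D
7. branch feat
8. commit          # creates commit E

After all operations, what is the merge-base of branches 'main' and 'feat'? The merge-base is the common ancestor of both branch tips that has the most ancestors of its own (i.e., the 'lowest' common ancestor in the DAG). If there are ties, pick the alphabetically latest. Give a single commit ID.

After op 1 (commit): HEAD=main@B [main=B]
After op 2 (branch): HEAD=main@B [main=B work=B]
After op 3 (reset): HEAD=main@A [main=A work=B]
After op 4 (commit): HEAD=main@C [main=C work=B]
After op 5 (checkout): HEAD=work@B [main=C work=B]
After op 6 (commit): HEAD=work@D [main=C work=D]
After op 7 (branch): HEAD=work@D [feat=D main=C work=D]
After op 8 (commit): HEAD=work@E [feat=D main=C work=E]
ancestors(main=C): ['A', 'C']
ancestors(feat=D): ['A', 'B', 'D']
common: ['A']

Answer: A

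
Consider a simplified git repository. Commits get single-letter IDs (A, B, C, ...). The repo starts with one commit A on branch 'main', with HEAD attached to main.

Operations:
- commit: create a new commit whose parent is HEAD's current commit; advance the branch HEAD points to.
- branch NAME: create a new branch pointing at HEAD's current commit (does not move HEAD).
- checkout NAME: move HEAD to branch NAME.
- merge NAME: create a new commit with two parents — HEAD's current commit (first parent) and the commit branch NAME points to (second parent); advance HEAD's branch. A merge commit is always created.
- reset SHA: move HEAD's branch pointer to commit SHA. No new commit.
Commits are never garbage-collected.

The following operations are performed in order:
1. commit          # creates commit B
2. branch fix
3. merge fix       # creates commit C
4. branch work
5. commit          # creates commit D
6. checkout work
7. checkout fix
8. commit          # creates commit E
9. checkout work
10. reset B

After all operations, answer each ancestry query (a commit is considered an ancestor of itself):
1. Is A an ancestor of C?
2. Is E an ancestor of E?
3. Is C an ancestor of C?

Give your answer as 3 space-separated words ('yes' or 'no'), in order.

Answer: yes yes yes

Derivation:
After op 1 (commit): HEAD=main@B [main=B]
After op 2 (branch): HEAD=main@B [fix=B main=B]
After op 3 (merge): HEAD=main@C [fix=B main=C]
After op 4 (branch): HEAD=main@C [fix=B main=C work=C]
After op 5 (commit): HEAD=main@D [fix=B main=D work=C]
After op 6 (checkout): HEAD=work@C [fix=B main=D work=C]
After op 7 (checkout): HEAD=fix@B [fix=B main=D work=C]
After op 8 (commit): HEAD=fix@E [fix=E main=D work=C]
After op 9 (checkout): HEAD=work@C [fix=E main=D work=C]
After op 10 (reset): HEAD=work@B [fix=E main=D work=B]
ancestors(C) = {A,B,C}; A in? yes
ancestors(E) = {A,B,E}; E in? yes
ancestors(C) = {A,B,C}; C in? yes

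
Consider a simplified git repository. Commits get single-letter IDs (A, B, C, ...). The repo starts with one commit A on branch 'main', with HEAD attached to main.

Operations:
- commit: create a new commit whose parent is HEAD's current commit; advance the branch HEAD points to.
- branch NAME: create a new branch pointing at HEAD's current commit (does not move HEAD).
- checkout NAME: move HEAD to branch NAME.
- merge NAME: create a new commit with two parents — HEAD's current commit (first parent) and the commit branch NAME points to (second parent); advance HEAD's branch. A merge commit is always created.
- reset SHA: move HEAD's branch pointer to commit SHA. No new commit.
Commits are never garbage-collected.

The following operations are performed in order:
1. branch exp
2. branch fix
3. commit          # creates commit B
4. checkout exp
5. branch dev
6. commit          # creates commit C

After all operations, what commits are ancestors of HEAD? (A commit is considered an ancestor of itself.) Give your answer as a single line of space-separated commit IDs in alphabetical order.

After op 1 (branch): HEAD=main@A [exp=A main=A]
After op 2 (branch): HEAD=main@A [exp=A fix=A main=A]
After op 3 (commit): HEAD=main@B [exp=A fix=A main=B]
After op 4 (checkout): HEAD=exp@A [exp=A fix=A main=B]
After op 5 (branch): HEAD=exp@A [dev=A exp=A fix=A main=B]
After op 6 (commit): HEAD=exp@C [dev=A exp=C fix=A main=B]

Answer: A C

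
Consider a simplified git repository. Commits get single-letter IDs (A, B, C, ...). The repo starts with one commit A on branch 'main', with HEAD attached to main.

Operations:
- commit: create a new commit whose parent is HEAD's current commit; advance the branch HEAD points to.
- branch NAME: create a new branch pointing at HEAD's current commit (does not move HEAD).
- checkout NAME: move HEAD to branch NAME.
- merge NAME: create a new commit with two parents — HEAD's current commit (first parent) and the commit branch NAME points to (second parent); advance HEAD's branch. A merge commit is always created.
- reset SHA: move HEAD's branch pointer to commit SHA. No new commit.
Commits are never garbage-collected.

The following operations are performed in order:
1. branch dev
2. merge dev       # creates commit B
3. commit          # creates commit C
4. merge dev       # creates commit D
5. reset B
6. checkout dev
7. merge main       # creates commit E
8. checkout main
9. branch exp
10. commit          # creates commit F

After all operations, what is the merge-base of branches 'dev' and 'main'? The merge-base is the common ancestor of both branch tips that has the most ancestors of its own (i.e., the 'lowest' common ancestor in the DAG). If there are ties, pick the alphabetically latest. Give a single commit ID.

After op 1 (branch): HEAD=main@A [dev=A main=A]
After op 2 (merge): HEAD=main@B [dev=A main=B]
After op 3 (commit): HEAD=main@C [dev=A main=C]
After op 4 (merge): HEAD=main@D [dev=A main=D]
After op 5 (reset): HEAD=main@B [dev=A main=B]
After op 6 (checkout): HEAD=dev@A [dev=A main=B]
After op 7 (merge): HEAD=dev@E [dev=E main=B]
After op 8 (checkout): HEAD=main@B [dev=E main=B]
After op 9 (branch): HEAD=main@B [dev=E exp=B main=B]
After op 10 (commit): HEAD=main@F [dev=E exp=B main=F]
ancestors(dev=E): ['A', 'B', 'E']
ancestors(main=F): ['A', 'B', 'F']
common: ['A', 'B']

Answer: B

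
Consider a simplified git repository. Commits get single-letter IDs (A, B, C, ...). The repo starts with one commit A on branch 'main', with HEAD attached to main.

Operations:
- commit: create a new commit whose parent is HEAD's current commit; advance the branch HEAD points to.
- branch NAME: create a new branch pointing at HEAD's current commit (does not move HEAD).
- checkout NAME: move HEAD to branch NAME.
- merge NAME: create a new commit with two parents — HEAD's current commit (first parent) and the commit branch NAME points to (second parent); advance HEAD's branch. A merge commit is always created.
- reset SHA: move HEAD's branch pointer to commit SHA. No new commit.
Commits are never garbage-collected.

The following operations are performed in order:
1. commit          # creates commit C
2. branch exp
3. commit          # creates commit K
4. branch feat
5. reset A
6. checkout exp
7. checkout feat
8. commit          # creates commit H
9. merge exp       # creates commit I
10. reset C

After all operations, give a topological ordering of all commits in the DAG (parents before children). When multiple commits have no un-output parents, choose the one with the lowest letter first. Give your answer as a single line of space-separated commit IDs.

Answer: A C K H I

Derivation:
After op 1 (commit): HEAD=main@C [main=C]
After op 2 (branch): HEAD=main@C [exp=C main=C]
After op 3 (commit): HEAD=main@K [exp=C main=K]
After op 4 (branch): HEAD=main@K [exp=C feat=K main=K]
After op 5 (reset): HEAD=main@A [exp=C feat=K main=A]
After op 6 (checkout): HEAD=exp@C [exp=C feat=K main=A]
After op 7 (checkout): HEAD=feat@K [exp=C feat=K main=A]
After op 8 (commit): HEAD=feat@H [exp=C feat=H main=A]
After op 9 (merge): HEAD=feat@I [exp=C feat=I main=A]
After op 10 (reset): HEAD=feat@C [exp=C feat=C main=A]
commit A: parents=[]
commit C: parents=['A']
commit H: parents=['K']
commit I: parents=['H', 'C']
commit K: parents=['C']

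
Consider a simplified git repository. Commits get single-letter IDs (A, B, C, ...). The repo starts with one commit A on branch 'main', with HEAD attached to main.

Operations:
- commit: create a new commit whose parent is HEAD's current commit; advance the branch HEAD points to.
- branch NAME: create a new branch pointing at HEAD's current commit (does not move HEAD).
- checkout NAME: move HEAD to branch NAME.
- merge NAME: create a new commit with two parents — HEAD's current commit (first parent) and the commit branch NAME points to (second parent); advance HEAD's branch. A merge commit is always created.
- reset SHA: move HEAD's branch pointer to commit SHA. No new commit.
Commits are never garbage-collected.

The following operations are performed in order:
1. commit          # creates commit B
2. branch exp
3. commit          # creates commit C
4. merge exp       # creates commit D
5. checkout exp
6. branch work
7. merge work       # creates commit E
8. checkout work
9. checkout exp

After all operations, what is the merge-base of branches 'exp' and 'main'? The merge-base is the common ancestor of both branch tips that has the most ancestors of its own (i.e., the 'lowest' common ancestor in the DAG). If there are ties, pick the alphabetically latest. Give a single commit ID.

Answer: B

Derivation:
After op 1 (commit): HEAD=main@B [main=B]
After op 2 (branch): HEAD=main@B [exp=B main=B]
After op 3 (commit): HEAD=main@C [exp=B main=C]
After op 4 (merge): HEAD=main@D [exp=B main=D]
After op 5 (checkout): HEAD=exp@B [exp=B main=D]
After op 6 (branch): HEAD=exp@B [exp=B main=D work=B]
After op 7 (merge): HEAD=exp@E [exp=E main=D work=B]
After op 8 (checkout): HEAD=work@B [exp=E main=D work=B]
After op 9 (checkout): HEAD=exp@E [exp=E main=D work=B]
ancestors(exp=E): ['A', 'B', 'E']
ancestors(main=D): ['A', 'B', 'C', 'D']
common: ['A', 'B']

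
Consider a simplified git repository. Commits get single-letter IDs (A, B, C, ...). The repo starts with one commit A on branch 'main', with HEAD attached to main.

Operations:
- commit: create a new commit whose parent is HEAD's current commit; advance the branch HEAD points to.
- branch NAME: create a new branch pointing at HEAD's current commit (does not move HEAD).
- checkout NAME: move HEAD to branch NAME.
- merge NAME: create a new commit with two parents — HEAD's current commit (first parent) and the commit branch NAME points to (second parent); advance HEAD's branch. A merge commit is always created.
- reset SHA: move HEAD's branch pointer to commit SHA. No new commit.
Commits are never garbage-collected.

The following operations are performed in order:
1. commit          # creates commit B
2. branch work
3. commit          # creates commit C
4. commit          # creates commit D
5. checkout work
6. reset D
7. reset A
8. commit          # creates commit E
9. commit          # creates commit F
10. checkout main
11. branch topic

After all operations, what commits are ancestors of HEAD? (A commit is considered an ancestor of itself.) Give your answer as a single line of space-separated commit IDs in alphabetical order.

Answer: A B C D

Derivation:
After op 1 (commit): HEAD=main@B [main=B]
After op 2 (branch): HEAD=main@B [main=B work=B]
After op 3 (commit): HEAD=main@C [main=C work=B]
After op 4 (commit): HEAD=main@D [main=D work=B]
After op 5 (checkout): HEAD=work@B [main=D work=B]
After op 6 (reset): HEAD=work@D [main=D work=D]
After op 7 (reset): HEAD=work@A [main=D work=A]
After op 8 (commit): HEAD=work@E [main=D work=E]
After op 9 (commit): HEAD=work@F [main=D work=F]
After op 10 (checkout): HEAD=main@D [main=D work=F]
After op 11 (branch): HEAD=main@D [main=D topic=D work=F]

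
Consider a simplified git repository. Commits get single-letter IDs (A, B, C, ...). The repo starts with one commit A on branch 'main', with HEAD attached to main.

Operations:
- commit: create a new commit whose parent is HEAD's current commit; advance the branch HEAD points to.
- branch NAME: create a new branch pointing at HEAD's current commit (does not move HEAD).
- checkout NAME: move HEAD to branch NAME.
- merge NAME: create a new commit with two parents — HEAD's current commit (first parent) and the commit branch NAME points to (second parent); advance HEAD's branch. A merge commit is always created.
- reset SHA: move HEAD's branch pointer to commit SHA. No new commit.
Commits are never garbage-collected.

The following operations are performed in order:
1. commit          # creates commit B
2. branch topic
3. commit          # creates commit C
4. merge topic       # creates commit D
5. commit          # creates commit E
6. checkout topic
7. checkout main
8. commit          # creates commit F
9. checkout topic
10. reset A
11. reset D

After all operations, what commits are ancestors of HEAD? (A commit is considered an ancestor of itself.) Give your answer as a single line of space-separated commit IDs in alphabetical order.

Answer: A B C D

Derivation:
After op 1 (commit): HEAD=main@B [main=B]
After op 2 (branch): HEAD=main@B [main=B topic=B]
After op 3 (commit): HEAD=main@C [main=C topic=B]
After op 4 (merge): HEAD=main@D [main=D topic=B]
After op 5 (commit): HEAD=main@E [main=E topic=B]
After op 6 (checkout): HEAD=topic@B [main=E topic=B]
After op 7 (checkout): HEAD=main@E [main=E topic=B]
After op 8 (commit): HEAD=main@F [main=F topic=B]
After op 9 (checkout): HEAD=topic@B [main=F topic=B]
After op 10 (reset): HEAD=topic@A [main=F topic=A]
After op 11 (reset): HEAD=topic@D [main=F topic=D]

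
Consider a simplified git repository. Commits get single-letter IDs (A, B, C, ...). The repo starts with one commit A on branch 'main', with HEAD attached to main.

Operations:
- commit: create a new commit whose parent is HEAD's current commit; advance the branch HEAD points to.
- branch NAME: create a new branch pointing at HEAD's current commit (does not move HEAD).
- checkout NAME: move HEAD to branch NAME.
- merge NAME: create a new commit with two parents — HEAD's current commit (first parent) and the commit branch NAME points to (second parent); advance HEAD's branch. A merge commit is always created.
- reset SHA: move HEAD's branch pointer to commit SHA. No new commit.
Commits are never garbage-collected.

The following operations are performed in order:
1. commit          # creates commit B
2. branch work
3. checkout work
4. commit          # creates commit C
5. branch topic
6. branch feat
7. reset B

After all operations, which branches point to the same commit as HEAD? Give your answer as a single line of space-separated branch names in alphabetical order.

Answer: main work

Derivation:
After op 1 (commit): HEAD=main@B [main=B]
After op 2 (branch): HEAD=main@B [main=B work=B]
After op 3 (checkout): HEAD=work@B [main=B work=B]
After op 4 (commit): HEAD=work@C [main=B work=C]
After op 5 (branch): HEAD=work@C [main=B topic=C work=C]
After op 6 (branch): HEAD=work@C [feat=C main=B topic=C work=C]
After op 7 (reset): HEAD=work@B [feat=C main=B topic=C work=B]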